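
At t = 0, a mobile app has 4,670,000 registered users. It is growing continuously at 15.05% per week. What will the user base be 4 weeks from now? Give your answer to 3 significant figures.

≈ 8,530,000 registered users

P(4) = 4670000 · e^(0.1505·4) = 4670000 · e^(0.602)
= 4670000 · 1.82577 ≈ 8526330.42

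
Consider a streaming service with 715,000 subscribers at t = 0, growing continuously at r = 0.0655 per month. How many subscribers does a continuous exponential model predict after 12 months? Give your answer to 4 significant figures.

P(12) = 715000 · e^(0.0655·12) = 715000 · e^(0.786)
= 715000 · 2.1946 ≈ 1569139.32

≈ 1,569,000 subscribers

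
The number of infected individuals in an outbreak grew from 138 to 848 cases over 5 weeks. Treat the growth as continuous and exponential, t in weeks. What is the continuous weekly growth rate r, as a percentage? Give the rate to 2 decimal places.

r ≈ 36.31% per week

848 = 138 · e^(r·5)
e^(5r) = 848/138 = 6.14493
r = ln(6.14493) / 5 = 1.81563 / 5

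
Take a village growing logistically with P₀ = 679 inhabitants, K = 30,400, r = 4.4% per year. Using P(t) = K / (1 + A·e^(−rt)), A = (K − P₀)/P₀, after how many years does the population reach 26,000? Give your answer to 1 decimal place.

A = (30400 − 679)/679 = 43.77172
26000 = 30400/(1 + 43.77172·e^(−0.044t)) → 1 + 43.77172·e^(−0.044t) = 1.16923
e^(−0.044t) = 0.003866 → t = ln(258.65109)/0.044 = 5.55548/0.044

t ≈ 126.3 years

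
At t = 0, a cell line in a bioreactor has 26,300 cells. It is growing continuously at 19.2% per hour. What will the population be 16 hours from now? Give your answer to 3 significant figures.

≈ 568,000 cells

P(16) = 26300 · e^(0.192·16) = 26300 · e^(3.072)
= 26300 · 21.58503 ≈ 567686.28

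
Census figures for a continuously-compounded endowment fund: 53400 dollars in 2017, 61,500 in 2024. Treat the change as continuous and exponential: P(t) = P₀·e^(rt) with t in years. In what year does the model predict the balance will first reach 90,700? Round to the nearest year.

year 2043

r = ln(61500/53400) / 7 = 0.14123/7 ≈ 0.020175 per year
t = ln(90700/53400) / r = 0.52975/0.020175 ≈ 26.26 years after 2017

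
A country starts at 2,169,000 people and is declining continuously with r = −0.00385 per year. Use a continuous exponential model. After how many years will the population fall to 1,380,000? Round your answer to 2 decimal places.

1380000 = 2169000 · e^(-0.00385·t)
t = ln(1380000/2169000) / -0.00385 = ln(0.63624) / -0.00385 = -0.45218 / -0.00385

t ≈ 117.45 years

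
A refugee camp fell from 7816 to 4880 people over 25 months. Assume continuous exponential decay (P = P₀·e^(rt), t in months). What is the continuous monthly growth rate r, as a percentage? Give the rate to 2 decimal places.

r ≈ -1.88% per month

4880 = 7816 · e^(r·25)
e^(25r) = 4880/7816 = 0.62436
r = ln(0.62436) / 25 = -0.47103 / 25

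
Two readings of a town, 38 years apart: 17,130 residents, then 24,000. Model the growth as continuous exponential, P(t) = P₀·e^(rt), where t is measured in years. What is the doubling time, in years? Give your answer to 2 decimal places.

r = ln(24000/17130) / 38 = ln(1.40105) / 38 ≈ 0.008874 per year
doubling time = ln 2 / |r| = 0.69315 / 0.008874

doubling time ≈ 78.11 years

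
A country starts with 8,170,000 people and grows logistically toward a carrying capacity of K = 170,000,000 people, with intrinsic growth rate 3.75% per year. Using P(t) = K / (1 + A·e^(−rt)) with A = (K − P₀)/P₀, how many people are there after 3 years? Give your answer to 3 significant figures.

A = (170000000 − 8170000)/8170000 = 19.80783
P(3) = 170000000 / (1 + 19.80783·e^(−0.0375·3)) = 170000000 / (1 + 19.80783·0.893597)
= 170000000 / 18.70023 ≈ 9090798.49

≈ 9,090,000 people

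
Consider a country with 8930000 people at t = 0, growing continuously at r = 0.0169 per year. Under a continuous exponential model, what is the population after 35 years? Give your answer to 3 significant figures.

≈ 16,100,000 people

P(35) = 8930000 · e^(0.0169·35) = 8930000 · e^(0.5915)
= 8930000 · 1.8067 ≈ 16133799.11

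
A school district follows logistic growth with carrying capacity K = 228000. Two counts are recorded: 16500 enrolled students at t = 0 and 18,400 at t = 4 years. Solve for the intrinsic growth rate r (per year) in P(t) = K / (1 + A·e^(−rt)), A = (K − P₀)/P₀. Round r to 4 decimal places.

A = (228000 − 16500)/16500 = 12.81818
18400 = 228000/(1 + 12.81818·e^(−r·4)) → e^(−4r) = (12.3913 − 1)/12.81818 = 0.888683
r = −ln(0.888683)/4 = 0.11801/4

r ≈ 0.0295 per year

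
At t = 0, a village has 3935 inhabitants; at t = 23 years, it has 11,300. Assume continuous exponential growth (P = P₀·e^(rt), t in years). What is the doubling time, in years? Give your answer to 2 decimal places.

r = ln(11300/3935) / 23 = ln(2.87166) / 23 ≈ 0.045865 per year
doubling time = ln 2 / |r| = 0.69315 / 0.045865

doubling time ≈ 15.11 years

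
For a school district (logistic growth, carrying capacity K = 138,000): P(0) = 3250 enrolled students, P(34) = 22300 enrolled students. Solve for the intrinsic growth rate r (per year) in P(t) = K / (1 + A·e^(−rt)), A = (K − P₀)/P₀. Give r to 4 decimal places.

r ≈ 0.0611 per year

A = (138000 − 3250)/3250 = 41.46154
22300 = 138000/(1 + 41.46154·e^(−r·34)) → e^(−34r) = (6.18834 − 1)/41.46154 = 0.125136
r = −ln(0.125136)/34 = 2.07835/34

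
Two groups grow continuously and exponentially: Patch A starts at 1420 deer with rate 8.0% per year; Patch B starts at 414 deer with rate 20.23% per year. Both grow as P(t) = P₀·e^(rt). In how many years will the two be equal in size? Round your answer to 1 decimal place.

t ≈ 10.1 years

1420·e^(0.08t) = 414·e^(0.2023t)
1420/414 = e^((0.2023 − 0.08)t) → ln(3.42995) = 0.1223·t
t = 1.23255 / 0.1223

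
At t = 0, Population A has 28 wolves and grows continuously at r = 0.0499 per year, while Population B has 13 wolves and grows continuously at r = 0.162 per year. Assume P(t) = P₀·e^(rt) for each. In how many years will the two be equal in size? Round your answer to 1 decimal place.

t ≈ 6.8 years

28·e^(0.0499t) = 13·e^(0.162t)
28/13 = e^((0.162 − 0.0499)t) → ln(2.15385) = 0.1121·t
t = 0.76726 / 0.1121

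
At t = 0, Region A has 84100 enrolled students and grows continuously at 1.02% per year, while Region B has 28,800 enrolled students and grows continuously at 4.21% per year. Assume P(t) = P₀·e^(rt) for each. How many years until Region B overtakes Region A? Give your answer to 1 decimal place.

84100·e^(0.0102t) = 28800·e^(0.0421t)
84100/28800 = e^((0.0421 − 0.0102)t) → ln(2.92014) = 0.0319·t
t = 1.07163 / 0.0319

t ≈ 33.6 years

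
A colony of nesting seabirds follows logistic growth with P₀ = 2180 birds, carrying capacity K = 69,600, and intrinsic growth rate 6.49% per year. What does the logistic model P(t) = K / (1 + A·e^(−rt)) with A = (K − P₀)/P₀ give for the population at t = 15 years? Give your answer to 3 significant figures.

≈ 5,490 birds

A = (69600 − 2180)/2180 = 30.92661
P(15) = 69600 / (1 + 30.92661·e^(−0.0649·15)) = 69600 / (1 + 30.92661·0.377759)
= 69600 / 12.68279 ≈ 5487.75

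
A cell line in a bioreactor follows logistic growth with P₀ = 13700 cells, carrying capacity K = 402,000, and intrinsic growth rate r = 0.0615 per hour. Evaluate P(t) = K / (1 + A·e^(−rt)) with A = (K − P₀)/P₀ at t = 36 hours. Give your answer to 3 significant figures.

A = (402000 − 13700)/13700 = 28.34307
P(36) = 402000 / (1 + 28.34307·e^(−0.0615·36)) = 402000 / (1 + 28.34307·0.109263)
= 402000 / 4.09684 ≈ 98124.4

≈ 98,100 cells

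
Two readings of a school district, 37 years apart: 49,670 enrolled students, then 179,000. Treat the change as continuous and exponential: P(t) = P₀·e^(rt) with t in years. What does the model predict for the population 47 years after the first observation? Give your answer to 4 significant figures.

r = ln(179000/49670) / 37 ≈ 0.034648 per year
P(47) = 49670 · e^(0.034648·47) = 49670 · 5.09606 ≈ 253121.13

≈ 253,100 enrolled students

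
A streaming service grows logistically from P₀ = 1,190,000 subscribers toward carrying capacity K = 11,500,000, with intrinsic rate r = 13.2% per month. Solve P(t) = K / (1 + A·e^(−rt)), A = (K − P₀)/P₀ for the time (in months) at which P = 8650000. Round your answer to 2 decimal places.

A = (11500000 − 1190000)/1190000 = 8.66387
8650000 = 11500000/(1 + 8.66387·e^(−0.132t)) → 1 + 8.66387·e^(−0.132t) = 1.32948
e^(−0.132t) = 0.038029 → t = ln(26.29559)/0.132 = 3.2694/0.132

t ≈ 24.77 months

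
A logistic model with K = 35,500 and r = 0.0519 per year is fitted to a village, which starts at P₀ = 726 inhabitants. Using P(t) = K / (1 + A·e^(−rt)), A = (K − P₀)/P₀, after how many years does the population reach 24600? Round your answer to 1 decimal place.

A = (35500 − 726)/726 = 47.89807
24600 = 35500/(1 + 47.89807·e^(−0.0519t)) → 1 + 47.89807·e^(−0.0519t) = 1.44309
e^(−0.0519t) = 0.009251 → t = ln(108.10024)/0.0519 = 4.68306/0.0519

t ≈ 90.2 years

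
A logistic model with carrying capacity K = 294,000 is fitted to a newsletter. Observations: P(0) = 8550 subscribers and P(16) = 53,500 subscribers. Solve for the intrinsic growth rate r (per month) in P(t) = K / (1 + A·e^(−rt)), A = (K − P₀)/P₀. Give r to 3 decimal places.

A = (294000 − 8550)/8550 = 33.38596
53500 = 294000/(1 + 33.38596·e^(−r·16)) → e^(−16r) = (5.49533 − 1)/33.38596 = 0.134647
r = −ln(0.134647)/16 = 2.0051/16

r ≈ 0.125 per month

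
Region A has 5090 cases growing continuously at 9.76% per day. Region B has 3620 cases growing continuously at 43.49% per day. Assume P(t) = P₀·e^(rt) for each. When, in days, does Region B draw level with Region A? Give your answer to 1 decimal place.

t ≈ 1.0 days

5090·e^(0.0976t) = 3620·e^(0.4349t)
5090/3620 = e^((0.4349 − 0.0976)t) → ln(1.40608) = 0.3373·t
t = 0.3408 / 0.3373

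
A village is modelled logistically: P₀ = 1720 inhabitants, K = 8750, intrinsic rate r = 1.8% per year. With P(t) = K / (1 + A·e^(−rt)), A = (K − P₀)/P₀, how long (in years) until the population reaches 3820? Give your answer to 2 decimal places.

t ≈ 64.04 years

A = (8750 − 1720)/1720 = 4.08721
3820 = 8750/(1 + 4.08721·e^(−0.018t)) → 1 + 4.08721·e^(−0.018t) = 2.29058
e^(−0.018t) = 0.31576 → t = ln(3.16697)/0.018 = 1.15277/0.018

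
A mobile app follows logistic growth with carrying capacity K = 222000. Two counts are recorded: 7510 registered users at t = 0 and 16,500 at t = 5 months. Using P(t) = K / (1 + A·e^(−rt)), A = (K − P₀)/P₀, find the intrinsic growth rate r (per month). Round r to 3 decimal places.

r ≈ 0.166 per month

A = (222000 − 7510)/7510 = 28.56059
16500 = 222000/(1 + 28.56059·e^(−r·5)) → e^(−5r) = (13.45455 − 1)/28.56059 = 0.436075
r = −ln(0.436075)/5 = 0.82994/5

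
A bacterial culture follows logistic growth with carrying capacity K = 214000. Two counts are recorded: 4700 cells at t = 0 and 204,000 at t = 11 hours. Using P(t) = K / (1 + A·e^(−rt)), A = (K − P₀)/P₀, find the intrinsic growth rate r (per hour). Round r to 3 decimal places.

r ≈ 0.619 per hour

A = (214000 − 4700)/4700 = 44.53191
204000 = 214000/(1 + 44.53191·e^(−r·11)) → e^(−11r) = (1.04902 − 1)/44.53191 = 0.001101
r = −ln(0.001101)/11 = 6.81174/11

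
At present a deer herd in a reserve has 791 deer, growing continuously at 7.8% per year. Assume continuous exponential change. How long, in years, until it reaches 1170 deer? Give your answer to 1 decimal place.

1170 = 791 · e^(0.078·t)
t = ln(1170/791) / 0.078 = ln(1.47914) / 0.078 = 0.39146 / 0.078

t ≈ 5.0 years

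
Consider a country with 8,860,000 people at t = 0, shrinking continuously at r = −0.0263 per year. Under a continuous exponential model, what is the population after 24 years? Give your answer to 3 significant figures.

≈ 4,710,000 people

P(24) = 8860000 · e^(-0.0263·24) = 8860000 · e^(-0.6312)
= 8860000 · 0.53195 ≈ 4713104.24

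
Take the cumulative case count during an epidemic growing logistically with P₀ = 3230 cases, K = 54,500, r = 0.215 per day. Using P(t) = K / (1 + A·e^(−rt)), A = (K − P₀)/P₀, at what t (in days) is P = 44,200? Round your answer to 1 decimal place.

t ≈ 19.6 days

A = (54500 − 3230)/3230 = 15.87307
44200 = 54500/(1 + 15.87307·e^(−0.215t)) → 1 + 15.87307·e^(−0.215t) = 1.23303
e^(−0.215t) = 0.014681 → t = ln(68.11548)/0.215 = 4.2212/0.215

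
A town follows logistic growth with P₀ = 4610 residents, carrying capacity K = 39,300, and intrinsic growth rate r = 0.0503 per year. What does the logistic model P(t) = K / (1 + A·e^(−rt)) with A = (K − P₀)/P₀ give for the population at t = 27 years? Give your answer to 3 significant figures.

A = (39300 − 4610)/4610 = 7.52495
P(27) = 39300 / (1 + 7.52495·e^(−0.0503·27)) = 39300 / (1 + 7.52495·0.257149)
= 39300 / 2.93503 ≈ 13389.98

≈ 13,400 residents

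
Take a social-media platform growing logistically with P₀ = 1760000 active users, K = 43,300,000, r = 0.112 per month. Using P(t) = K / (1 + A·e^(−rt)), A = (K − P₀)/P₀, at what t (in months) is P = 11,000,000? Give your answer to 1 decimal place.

t ≈ 18.6 months

A = (43300000 − 1760000)/1760000 = 23.60227
11000000 = 43300000/(1 + 23.60227·e^(−0.112t)) → 1 + 23.60227·e^(−0.112t) = 3.93636
e^(−0.112t) = 0.12441 → t = ln(8.03793)/0.112 = 2.08417/0.112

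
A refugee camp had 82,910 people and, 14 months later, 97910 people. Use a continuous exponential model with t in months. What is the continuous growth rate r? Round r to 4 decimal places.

r ≈ 0.0119 per month

97910 = 82910 · e^(r·14)
e^(14r) = 97910/82910 = 1.18092
r = ln(1.18092) / 14 = 0.16629 / 14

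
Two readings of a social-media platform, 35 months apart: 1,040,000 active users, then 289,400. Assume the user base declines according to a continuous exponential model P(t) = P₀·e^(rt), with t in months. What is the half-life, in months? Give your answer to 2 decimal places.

r = ln(289400/1040000) / 35 = ln(0.27827) / 35 ≈ -0.036548 per month
half-life = ln 2 / |r| = 0.69315 / 0.036548

half-life ≈ 18.97 months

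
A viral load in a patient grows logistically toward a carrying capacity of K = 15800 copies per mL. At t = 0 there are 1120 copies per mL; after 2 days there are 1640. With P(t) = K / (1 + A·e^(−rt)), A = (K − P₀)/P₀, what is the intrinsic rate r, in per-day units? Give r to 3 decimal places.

A = (15800 − 1120)/1120 = 13.10714
1640 = 15800/(1 + 13.10714·e^(−r·2)) → e^(−2r) = (9.63415 − 1)/13.10714 = 0.658736
r = −ln(0.658736)/2 = 0.41743/2

r ≈ 0.209 per day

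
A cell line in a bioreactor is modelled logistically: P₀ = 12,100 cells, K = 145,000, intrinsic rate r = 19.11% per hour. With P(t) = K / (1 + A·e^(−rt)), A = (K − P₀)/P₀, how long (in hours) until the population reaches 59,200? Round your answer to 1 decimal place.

A = (145000 − 12100)/12100 = 10.98347
59200 = 145000/(1 + 10.98347·e^(−0.1911t)) → 1 + 10.98347·e^(−0.1911t) = 2.44932
e^(−0.1911t) = 0.131955 → t = ln(7.57834)/0.1911 = 2.02529/0.1911

t ≈ 10.6 hours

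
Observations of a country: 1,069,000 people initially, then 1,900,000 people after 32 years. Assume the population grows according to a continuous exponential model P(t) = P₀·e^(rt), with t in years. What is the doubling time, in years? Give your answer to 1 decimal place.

r = ln(1900000/1069000) / 32 = ln(1.77736) / 32 ≈ 0.017973 per year
doubling time = ln 2 / |r| = 0.69315 / 0.017973

doubling time ≈ 38.6 years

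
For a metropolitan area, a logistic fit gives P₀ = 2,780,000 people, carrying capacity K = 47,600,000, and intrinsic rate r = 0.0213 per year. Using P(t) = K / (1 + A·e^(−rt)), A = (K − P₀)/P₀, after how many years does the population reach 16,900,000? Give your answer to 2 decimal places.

A = (47600000 − 2780000)/2780000 = 16.1223
16900000 = 47600000/(1 + 16.1223·e^(−0.0213t)) → 1 + 16.1223·e^(−0.0213t) = 2.81657
e^(−0.0213t) = 0.112674 → t = ln(8.87514)/0.0213 = 2.18325/0.0213

t ≈ 102.50 years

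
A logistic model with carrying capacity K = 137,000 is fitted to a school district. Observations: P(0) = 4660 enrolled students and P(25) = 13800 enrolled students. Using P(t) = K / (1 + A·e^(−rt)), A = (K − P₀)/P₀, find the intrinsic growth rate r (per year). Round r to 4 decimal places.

r ≈ 0.0463 per year

A = (137000 − 4660)/4660 = 28.39914
13800 = 137000/(1 + 28.39914·e^(−r·25)) → e^(−25r) = (9.92754 − 1)/28.39914 = 0.314359
r = −ln(0.314359)/25 = 1.15722/25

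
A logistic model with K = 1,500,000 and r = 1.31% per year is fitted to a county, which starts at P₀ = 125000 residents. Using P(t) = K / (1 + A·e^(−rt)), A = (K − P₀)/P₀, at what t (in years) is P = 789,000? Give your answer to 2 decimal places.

t ≈ 190.99 years

A = (1500000 − 125000)/125000 = 11
789000 = 1500000/(1 + 11·e^(−0.0131t)) → 1 + 11·e^(−0.0131t) = 1.90114
e^(−0.0131t) = 0.081922 → t = ln(12.20675)/0.0131 = 2.50199/0.0131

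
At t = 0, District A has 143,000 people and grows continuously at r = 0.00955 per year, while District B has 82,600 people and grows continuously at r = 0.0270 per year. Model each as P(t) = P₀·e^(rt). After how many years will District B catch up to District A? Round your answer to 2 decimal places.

143000·e^(0.00955t) = 82600·e^(0.027t)
143000/82600 = e^((0.027 − 0.00955)t) → ln(1.73123) = 0.01745·t
t = 0.54883 / 0.01745

t ≈ 31.45 years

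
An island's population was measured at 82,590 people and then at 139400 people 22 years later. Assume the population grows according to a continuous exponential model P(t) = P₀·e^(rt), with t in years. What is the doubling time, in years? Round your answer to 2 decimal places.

doubling time ≈ 29.13 years

r = ln(139400/82590) / 22 = ln(1.68786) / 22 ≈ 0.023794 per year
doubling time = ln 2 / |r| = 0.69315 / 0.023794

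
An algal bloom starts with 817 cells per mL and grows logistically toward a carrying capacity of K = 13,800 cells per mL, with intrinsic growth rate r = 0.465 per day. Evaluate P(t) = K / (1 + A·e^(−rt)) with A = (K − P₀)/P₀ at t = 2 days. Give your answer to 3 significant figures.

≈ 1,900 cells per mL

A = (13800 − 817)/817 = 15.89106
P(2) = 13800 / (1 + 15.89106·e^(−0.465·2)) = 13800 / (1 + 15.89106·0.394554)
= 13800 / 7.26988 ≈ 1898.24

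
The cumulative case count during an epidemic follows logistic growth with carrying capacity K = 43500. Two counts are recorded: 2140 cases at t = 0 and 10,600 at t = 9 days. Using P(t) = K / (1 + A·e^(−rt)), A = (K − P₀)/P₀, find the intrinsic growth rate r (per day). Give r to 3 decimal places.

A = (43500 − 2140)/2140 = 19.3271
10600 = 43500/(1 + 19.3271·e^(−r·9)) → e^(−9r) = (4.10377 − 1)/19.3271 = 0.160592
r = −ln(0.160592)/9 = 1.82889/9

r ≈ 0.203 per day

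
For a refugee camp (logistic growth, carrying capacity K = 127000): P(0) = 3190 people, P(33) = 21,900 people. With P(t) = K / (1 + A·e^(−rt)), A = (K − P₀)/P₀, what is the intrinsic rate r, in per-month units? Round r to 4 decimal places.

A = (127000 − 3190)/3190 = 38.81191
21900 = 127000/(1 + 38.81191·e^(−r·33)) → e^(−33r) = (5.79909 − 1)/38.81191 = 0.12365
r = −ln(0.12365)/33 = 2.0903/33

r ≈ 0.0633 per month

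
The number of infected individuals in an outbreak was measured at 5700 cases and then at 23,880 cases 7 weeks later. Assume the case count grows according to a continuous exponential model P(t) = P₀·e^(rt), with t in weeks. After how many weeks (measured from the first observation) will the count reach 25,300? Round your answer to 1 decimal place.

r = ln(23880/5700) / 7 ≈ 0.204654 per week
t = ln(25300/5700) / r = 1.49034 / 0.204654 ≈ 7.282

t ≈ 7.3 weeks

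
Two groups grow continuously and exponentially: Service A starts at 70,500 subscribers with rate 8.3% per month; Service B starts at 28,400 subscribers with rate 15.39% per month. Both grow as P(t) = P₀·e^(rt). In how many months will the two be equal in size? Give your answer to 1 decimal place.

70500·e^(0.083t) = 28400·e^(0.1539t)
70500/28400 = e^((0.1539 − 0.083)t) → ln(2.48239) = 0.0709·t
t = 0.90922 / 0.0709

t ≈ 12.8 months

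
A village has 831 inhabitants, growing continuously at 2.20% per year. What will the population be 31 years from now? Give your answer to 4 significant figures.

P(31) = 831 · e^(0.022·31) = 831 · e^(0.682)
= 831 · 1.97783 ≈ 1643.58

≈ 1,644 inhabitants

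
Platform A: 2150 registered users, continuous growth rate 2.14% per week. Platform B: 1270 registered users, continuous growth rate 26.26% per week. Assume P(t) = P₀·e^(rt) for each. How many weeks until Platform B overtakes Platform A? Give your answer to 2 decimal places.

2150·e^(0.0214t) = 1270·e^(0.2626t)
2150/1270 = e^((0.2626 − 0.0214)t) → ln(1.69291) = 0.2412·t
t = 0.52645 / 0.2412

t ≈ 2.18 weeks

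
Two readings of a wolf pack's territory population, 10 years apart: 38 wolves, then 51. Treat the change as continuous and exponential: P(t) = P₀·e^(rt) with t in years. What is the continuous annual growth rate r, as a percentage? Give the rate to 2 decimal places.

r ≈ 2.94% per year

51 = 38 · e^(r·10)
e^(10r) = 51/38 = 1.34211
r = ln(1.34211) / 10 = 0.29424 / 10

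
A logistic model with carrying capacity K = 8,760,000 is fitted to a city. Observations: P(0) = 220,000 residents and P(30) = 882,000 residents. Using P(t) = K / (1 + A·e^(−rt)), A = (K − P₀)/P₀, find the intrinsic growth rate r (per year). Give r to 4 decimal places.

r ≈ 0.0490 per year

A = (8760000 − 220000)/220000 = 38.81818
882000 = 8760000/(1 + 38.81818·e^(−r·30)) → e^(−30r) = (9.93197 − 1)/38.81818 = 0.230098
r = −ln(0.230098)/30 = 1.46925/30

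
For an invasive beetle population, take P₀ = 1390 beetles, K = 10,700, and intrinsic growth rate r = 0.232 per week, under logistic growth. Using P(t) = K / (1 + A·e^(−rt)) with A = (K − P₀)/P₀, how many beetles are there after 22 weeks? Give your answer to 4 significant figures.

A = (10700 − 1390)/1390 = 6.69784
P(22) = 10700 / (1 + 6.69784·e^(−0.232·22)) = 10700 / (1 + 6.69784·0.006072)
= 10700 / 1.04067 ≈ 10281.82

≈ 10,280 beetles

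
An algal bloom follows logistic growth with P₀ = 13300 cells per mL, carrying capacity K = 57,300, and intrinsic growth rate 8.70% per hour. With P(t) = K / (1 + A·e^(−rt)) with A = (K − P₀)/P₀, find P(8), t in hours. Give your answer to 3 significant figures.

≈ 21,600 cells per mL

A = (57300 − 13300)/13300 = 3.30827
P(8) = 57300 / (1 + 3.30827·e^(−0.087·8)) = 57300 / (1 + 3.30827·0.498576)
= 57300 / 2.64942 ≈ 21627.35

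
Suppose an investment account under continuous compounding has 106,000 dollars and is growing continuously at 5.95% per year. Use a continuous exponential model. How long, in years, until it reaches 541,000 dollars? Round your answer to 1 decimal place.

541000 = 106000 · e^(0.0595·t)
t = ln(541000/106000) / 0.0595 = ln(5.10377) / 0.0595 = 1.62998 / 0.0595

t ≈ 27.4 years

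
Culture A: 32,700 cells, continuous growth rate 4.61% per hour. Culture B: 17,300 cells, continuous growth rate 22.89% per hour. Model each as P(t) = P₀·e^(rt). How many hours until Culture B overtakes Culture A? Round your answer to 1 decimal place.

32700·e^(0.0461t) = 17300·e^(0.2289t)
32700/17300 = e^((0.2289 − 0.0461)t) → ln(1.89017) = 0.1828·t
t = 0.63667 / 0.1828

t ≈ 3.5 hours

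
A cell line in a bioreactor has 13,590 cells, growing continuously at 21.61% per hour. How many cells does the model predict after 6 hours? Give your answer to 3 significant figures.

≈ 49,700 cells

P(6) = 13590 · e^(0.2161·6) = 13590 · e^(1.2966)
= 13590 · 3.65684 ≈ 49696.49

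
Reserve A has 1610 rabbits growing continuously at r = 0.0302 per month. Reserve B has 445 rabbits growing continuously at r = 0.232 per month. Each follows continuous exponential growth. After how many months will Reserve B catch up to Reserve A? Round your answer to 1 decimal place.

t ≈ 6.4 months

1610·e^(0.0302t) = 445·e^(0.232t)
1610/445 = e^((0.232 − 0.0302)t) → ln(3.61798) = 0.2018·t
t = 1.28592 / 0.2018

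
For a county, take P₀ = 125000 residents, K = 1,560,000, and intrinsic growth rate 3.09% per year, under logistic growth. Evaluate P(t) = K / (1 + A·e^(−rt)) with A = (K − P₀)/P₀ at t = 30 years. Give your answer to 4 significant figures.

A = (1560000 − 125000)/125000 = 11.48
P(30) = 1560000 / (1 + 11.48·e^(−0.0309·30)) = 1560000 / (1 + 11.48·0.395739)
= 1560000 / 5.54309 ≈ 281431.71

≈ 281,400 residents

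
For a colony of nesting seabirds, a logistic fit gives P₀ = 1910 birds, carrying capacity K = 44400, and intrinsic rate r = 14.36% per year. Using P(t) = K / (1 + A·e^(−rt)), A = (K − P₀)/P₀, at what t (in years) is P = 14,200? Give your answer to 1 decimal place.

A = (44400 − 1910)/1910 = 22.24607
14200 = 44400/(1 + 22.24607·e^(−0.1436t)) → 1 + 22.24607·e^(−0.1436t) = 3.12676
e^(−0.1436t) = 0.095602 → t = ln(10.46007)/0.1436 = 2.34757/0.1436

t ≈ 16.3 years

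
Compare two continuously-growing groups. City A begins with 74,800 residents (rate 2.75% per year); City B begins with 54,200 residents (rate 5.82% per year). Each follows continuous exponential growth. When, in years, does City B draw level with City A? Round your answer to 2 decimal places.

t ≈ 10.49 years

74800·e^(0.0275t) = 54200·e^(0.0582t)
74800/54200 = e^((0.0582 − 0.0275)t) → ln(1.38007) = 0.0307·t
t = 0.32214 / 0.0307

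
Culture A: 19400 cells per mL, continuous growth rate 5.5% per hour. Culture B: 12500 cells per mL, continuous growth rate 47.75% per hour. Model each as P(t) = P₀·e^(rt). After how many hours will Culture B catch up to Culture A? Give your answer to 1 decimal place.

19400·e^(0.055t) = 12500·e^(0.4775t)
19400/12500 = e^((0.4775 − 0.055)t) → ln(1.552) = 0.4225·t
t = 0.43954 / 0.4225

t ≈ 1.0 hours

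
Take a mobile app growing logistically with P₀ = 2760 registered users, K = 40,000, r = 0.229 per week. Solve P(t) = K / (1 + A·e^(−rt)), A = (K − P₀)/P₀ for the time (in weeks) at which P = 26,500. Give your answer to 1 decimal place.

t ≈ 14.3 weeks

A = (40000 − 2760)/2760 = 13.49275
26500 = 40000/(1 + 13.49275·e^(−0.229t)) → 1 + 13.49275·e^(−0.229t) = 1.50943
e^(−0.229t) = 0.037756 → t = ln(26.48578)/0.229 = 3.27661/0.229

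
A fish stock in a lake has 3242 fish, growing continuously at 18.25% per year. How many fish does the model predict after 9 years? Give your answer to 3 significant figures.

P(9) = 3242 · e^(0.1825·9) = 3242 · e^(1.6425)
= 3242 · 5.16807 ≈ 16754.89

≈ 16,800 fish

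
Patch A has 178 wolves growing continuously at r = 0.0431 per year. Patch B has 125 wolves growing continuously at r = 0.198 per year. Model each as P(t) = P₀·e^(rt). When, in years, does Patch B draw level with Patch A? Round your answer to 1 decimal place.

t ≈ 2.3 years

178·e^(0.0431t) = 125·e^(0.198t)
178/125 = e^((0.198 − 0.0431)t) → ln(1.424) = 0.1549·t
t = 0.35347 / 0.1549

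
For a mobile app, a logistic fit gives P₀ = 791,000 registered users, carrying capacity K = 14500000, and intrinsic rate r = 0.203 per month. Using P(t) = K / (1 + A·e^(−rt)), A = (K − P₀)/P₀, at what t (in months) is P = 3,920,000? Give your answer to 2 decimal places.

A = (14500000 − 791000)/791000 = 17.33123
3920000 = 14500000/(1 + 17.33123·e^(−0.203t)) → 1 + 17.33123·e^(−0.203t) = 3.69898
e^(−0.203t) = 0.155729 → t = ln(6.4214)/0.203 = 1.85964/0.203

t ≈ 9.16 months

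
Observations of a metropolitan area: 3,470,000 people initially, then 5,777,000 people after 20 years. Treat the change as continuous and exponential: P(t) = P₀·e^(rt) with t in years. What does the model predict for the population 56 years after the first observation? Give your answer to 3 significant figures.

≈ 14,500,000 people

r = ln(5777000/3470000) / 20 ≈ 0.025486 per year
P(56) = 3470000 · e^(0.025486·56) = 3470000 · 4.1672 ≈ 14460175.85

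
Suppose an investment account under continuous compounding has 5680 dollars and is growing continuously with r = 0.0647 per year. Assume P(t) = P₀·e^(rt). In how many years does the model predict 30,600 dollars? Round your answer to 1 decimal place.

30600 = 5680 · e^(0.0647·t)
t = ln(30600/5680) / 0.0647 = ln(5.38732) / 0.0647 = 1.68405 / 0.0647

t ≈ 26.0 years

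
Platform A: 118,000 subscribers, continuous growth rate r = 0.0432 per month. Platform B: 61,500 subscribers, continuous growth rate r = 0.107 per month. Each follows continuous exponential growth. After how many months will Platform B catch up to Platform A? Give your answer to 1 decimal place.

t ≈ 10.2 months

118000·e^(0.0432t) = 61500·e^(0.107t)
118000/61500 = e^((0.107 − 0.0432)t) → ln(1.9187) = 0.0638·t
t = 0.65165 / 0.0638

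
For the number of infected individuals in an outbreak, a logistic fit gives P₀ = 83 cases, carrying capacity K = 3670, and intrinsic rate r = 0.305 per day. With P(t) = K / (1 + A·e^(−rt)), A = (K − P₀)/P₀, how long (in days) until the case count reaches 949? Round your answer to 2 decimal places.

t ≈ 8.89 days

A = (3670 − 83)/83 = 43.21687
949 = 3670/(1 + 43.21687·e^(−0.305t)) → 1 + 43.21687·e^(−0.305t) = 3.86723
e^(−0.305t) = 0.066345 → t = ln(15.0727)/0.305 = 2.71288/0.305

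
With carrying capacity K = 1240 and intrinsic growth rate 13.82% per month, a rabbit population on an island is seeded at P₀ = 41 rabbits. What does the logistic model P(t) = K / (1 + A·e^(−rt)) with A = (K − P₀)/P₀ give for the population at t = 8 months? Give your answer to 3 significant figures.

A = (1240 − 41)/41 = 29.2439
P(8) = 1240 / (1 + 29.2439·e^(−0.1382·8)) = 1240 / (1 + 29.2439·0.331012)
= 1240 / 10.68009 ≈ 116.1

≈ 116 rabbits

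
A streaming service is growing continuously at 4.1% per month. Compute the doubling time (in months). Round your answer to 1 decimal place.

doubling time ≈ 16.9 months

doubling time = ln(2) / |r| = 0.69315 / 0.041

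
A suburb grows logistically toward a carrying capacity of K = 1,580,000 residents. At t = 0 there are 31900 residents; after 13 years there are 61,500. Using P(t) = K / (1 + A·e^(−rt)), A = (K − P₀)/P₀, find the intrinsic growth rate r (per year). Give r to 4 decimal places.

r ≈ 0.0520 per year

A = (1580000 − 31900)/31900 = 48.52978
61500 = 1580000/(1 + 48.52978·e^(−r·13)) → e^(−13r) = (25.69106 − 1)/48.52978 = 0.508782
r = −ln(0.508782)/13 = 0.67574/13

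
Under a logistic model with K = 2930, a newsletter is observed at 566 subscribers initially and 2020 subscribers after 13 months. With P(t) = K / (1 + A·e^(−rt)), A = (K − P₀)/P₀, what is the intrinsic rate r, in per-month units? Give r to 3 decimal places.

A = (2930 − 566)/566 = 4.17668
2020 = 2930/(1 + 4.17668·e^(−r·13)) → e^(−13r) = (1.4505 − 1)/4.17668 = 0.10786
r = −ln(0.10786)/13 = 2.22692/13

r ≈ 0.171 per month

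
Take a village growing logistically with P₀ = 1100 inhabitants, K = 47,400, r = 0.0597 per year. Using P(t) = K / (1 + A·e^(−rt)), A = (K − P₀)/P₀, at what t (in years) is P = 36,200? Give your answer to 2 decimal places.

t ≈ 82.29 years

A = (47400 − 1100)/1100 = 42.09091
36200 = 47400/(1 + 42.09091·e^(−0.0597t)) → 1 + 42.09091·e^(−0.0597t) = 1.30939
e^(−0.0597t) = 0.007351 → t = ln(136.04383)/0.0597 = 4.91298/0.0597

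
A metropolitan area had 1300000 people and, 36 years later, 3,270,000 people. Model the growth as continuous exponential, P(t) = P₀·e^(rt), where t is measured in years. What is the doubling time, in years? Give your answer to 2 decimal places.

doubling time ≈ 27.05 years

r = ln(3270000/1300000) / 36 = ln(2.51538) / 36 ≈ 0.025623 per year
doubling time = ln 2 / |r| = 0.69315 / 0.025623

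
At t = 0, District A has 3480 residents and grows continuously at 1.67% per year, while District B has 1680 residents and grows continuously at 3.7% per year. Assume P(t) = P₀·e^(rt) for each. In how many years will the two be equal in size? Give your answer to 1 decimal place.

t ≈ 35.9 years

3480·e^(0.0167t) = 1680·e^(0.037t)
3480/1680 = e^((0.037 − 0.0167)t) → ln(2.07143) = 0.0203·t
t = 0.72824 / 0.0203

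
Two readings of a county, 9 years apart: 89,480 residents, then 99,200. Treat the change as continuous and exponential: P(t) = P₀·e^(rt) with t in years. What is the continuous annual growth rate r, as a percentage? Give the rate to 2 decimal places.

99200 = 89480 · e^(r·9)
e^(9r) = 99200/89480 = 1.10863
r = ln(1.10863) / 9 = 0.10312 / 9

r ≈ 1.15% per year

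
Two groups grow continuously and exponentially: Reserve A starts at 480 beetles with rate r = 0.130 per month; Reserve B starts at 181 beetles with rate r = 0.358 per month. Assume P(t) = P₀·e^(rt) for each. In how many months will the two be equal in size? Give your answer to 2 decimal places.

480·e^(0.13t) = 181·e^(0.358t)
480/181 = e^((0.358 − 0.13)t) → ln(2.65193) = 0.228·t
t = 0.97529 / 0.228

t ≈ 4.28 months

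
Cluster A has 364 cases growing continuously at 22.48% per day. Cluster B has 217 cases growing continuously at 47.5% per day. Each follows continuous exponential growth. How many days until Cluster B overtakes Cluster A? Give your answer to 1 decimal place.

t ≈ 2.1 days

364·e^(0.2248t) = 217·e^(0.475t)
364/217 = e^((0.475 − 0.2248)t) → ln(1.67742) = 0.2502·t
t = 0.51726 / 0.2502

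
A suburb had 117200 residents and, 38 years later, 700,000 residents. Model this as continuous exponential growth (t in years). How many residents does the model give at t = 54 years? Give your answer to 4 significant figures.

≈ 1,486,000 residents

r = ln(700000/117200) / 38 ≈ 0.047032 per year
P(54) = 117200 · e^(0.047032·54) = 117200 · 12.67591 ≈ 1485616.25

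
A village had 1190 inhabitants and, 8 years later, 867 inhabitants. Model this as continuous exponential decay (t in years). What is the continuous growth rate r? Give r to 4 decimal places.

867 = 1190 · e^(r·8)
e^(8r) = 867/1190 = 0.72857
r = ln(0.72857) / 8 = -0.31667 / 8

r ≈ -0.0396 per year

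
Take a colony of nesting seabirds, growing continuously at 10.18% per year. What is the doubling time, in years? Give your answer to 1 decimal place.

doubling time ≈ 6.8 years

doubling time = ln(2) / |r| = 0.69315 / 0.1018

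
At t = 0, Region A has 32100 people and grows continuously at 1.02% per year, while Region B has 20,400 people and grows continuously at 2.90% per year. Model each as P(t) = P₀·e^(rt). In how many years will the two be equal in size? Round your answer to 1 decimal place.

32100·e^(0.0102t) = 20400·e^(0.029t)
32100/20400 = e^((0.029 − 0.0102)t) → ln(1.57353) = 0.0188·t
t = 0.45332 / 0.0188

t ≈ 24.1 years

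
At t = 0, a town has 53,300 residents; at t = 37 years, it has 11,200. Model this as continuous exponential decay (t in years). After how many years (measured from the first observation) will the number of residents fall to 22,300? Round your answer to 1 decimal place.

t ≈ 20.7 years

r = ln(11200/53300) / 37 ≈ -0.042163 per year
t = ln(22300/53300) / r = -0.87135 / -0.042163 ≈ 20.666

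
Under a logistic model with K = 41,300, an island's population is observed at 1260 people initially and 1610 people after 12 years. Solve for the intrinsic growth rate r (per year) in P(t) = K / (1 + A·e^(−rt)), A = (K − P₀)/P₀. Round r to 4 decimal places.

r ≈ 0.0212 per year

A = (41300 − 1260)/1260 = 31.77778
1610 = 41300/(1 + 31.77778·e^(−r·12)) → e^(−12r) = (25.65217 − 1)/31.77778 = 0.775768
r = −ln(0.775768)/12 = 0.2539/12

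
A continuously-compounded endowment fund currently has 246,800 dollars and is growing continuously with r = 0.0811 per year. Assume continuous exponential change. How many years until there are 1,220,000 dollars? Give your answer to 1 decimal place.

t ≈ 19.7 years

1220000 = 246800 · e^(0.0811·t)
t = ln(1220000/246800) / 0.0811 = ln(4.94327) / 0.0811 = 1.59803 / 0.0811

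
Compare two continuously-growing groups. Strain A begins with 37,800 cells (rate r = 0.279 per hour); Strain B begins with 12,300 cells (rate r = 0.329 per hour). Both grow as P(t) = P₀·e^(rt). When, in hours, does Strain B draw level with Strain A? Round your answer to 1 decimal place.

t ≈ 22.5 hours

37800·e^(0.279t) = 12300·e^(0.329t)
37800/12300 = e^((0.329 − 0.279)t) → ln(3.07317) = 0.05·t
t = 1.12271 / 0.05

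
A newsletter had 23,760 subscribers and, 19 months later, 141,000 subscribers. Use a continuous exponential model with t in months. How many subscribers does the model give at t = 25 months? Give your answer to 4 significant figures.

≈ 247,400 subscribers

r = ln(141000/23760) / 19 ≈ 0.093724 per month
P(25) = 23760 · e^(0.093724·25) = 23760 · 10.41347 ≈ 247424.14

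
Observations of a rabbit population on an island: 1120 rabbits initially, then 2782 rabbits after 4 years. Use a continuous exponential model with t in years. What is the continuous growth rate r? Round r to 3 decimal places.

2782 = 1120 · e^(r·4)
e^(4r) = 2782/1120 = 2.48393
r = ln(2.48393) / 4 = 0.90984 / 4

r ≈ 0.227 per year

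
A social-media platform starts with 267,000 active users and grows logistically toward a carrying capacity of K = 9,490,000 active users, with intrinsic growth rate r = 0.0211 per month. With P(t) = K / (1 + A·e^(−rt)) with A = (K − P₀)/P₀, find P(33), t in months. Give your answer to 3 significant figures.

A = (9490000 − 267000)/267000 = 34.54307
P(33) = 9490000 / (1 + 34.54307·e^(−0.0211·33)) = 9490000 / (1 + 34.54307·0.498426)
= 9490000 / 18.21717 ≈ 520937.19

≈ 521,000 active users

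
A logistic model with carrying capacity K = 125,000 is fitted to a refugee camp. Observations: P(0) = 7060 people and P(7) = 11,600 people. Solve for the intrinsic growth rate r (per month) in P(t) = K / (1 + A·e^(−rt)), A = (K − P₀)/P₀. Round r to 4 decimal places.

r ≈ 0.0765 per month

A = (125000 − 7060)/7060 = 16.70538
11600 = 125000/(1 + 16.70538·e^(−r·7)) → e^(−7r) = (10.77586 − 1)/16.70538 = 0.585192
r = −ln(0.585192)/7 = 0.53581/7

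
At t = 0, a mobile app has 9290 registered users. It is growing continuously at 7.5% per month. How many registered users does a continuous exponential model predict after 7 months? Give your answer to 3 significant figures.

≈ 15,700 registered users

P(7) = 9290 · e^(0.075·7) = 9290 · e^(0.525)
= 9290 · 1.69046 ≈ 15704.36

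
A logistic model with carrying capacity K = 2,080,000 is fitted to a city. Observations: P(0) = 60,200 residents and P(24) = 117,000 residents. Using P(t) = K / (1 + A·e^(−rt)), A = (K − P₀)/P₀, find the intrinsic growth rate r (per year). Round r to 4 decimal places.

A = (2080000 − 60200)/60200 = 33.5515
117000 = 2080000/(1 + 33.5515·e^(−r·24)) → e^(−24r) = (17.77778 − 1)/33.5515 = 0.500061
r = −ln(0.500061)/24 = 0.69303/24

r ≈ 0.0289 per year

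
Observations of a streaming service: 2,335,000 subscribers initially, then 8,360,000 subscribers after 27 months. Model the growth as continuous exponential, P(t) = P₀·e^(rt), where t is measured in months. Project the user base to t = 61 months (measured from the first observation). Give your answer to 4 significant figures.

≈ 41,660,000 subscribers

r = ln(8360000/2335000) / 27 ≈ 0.047239 per month
P(61) = 2335000 · e^(0.047239·61) = 2335000 · 17.84216 ≈ 41661451.93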